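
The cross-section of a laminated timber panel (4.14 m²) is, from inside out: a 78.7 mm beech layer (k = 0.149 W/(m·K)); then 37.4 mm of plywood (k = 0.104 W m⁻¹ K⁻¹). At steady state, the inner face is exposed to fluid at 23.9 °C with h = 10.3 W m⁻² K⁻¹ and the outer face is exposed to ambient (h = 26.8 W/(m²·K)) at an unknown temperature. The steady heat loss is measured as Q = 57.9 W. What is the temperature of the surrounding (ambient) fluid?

Series resistances:
  R_conv,in = 1/(hA) = 1/(10.3·4.14) = 0.02345 K/W
  R_beech = L/(kA) = 0.0787/(0.149·4.14) = 0.1276 K/W
  R_plywood = L/(kA) = 0.0374/(0.104·4.14) = 0.08686 K/W
  R_conv,out = 1/(hA) = 1/(26.8·4.14) = 0.009013 K/W
ΣR = 0.2469 K/W
ΔT = Q·ΣR = 57.9 × 0.2469 = 14.30 K
Heat flows outward, so T_out = T_in − ΔT = 23.9 − 14.30 = 9.60 °C

T_out = 9.60 °C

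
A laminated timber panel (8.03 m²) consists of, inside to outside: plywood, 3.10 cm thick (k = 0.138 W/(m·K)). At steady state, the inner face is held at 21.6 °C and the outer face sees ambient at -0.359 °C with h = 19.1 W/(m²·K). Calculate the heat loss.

Q = 637 W

Series thermal resistances, inner to outer:
  R_plywood = L/(kA) = 0.0310/(0.138·8.03) = 0.02797 K/W
  R_conv,out = 1/(hA) = 1/(19.1·8.03) = 0.006520 K/W
ΣR = 0.02797 + 0.006520 = 0.03449 K/W
Q = ΔT/ΣR = (21.6 °C − -0.359 °C)/0.03449 = 637 W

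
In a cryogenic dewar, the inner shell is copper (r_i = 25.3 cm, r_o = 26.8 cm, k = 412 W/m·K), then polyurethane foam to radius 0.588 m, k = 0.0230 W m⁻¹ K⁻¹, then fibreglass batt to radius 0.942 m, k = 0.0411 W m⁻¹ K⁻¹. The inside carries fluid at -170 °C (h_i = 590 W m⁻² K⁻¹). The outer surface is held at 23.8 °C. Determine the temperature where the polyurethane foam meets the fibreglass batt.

T = -5.2 °C

Treat each layer as a resistance in series:
  R_conv,in = 1/(4πr²h) = 1/(4π·0.253²·590) = 0.002107 K/W
  R_copper = (1/0.253 − 1/0.268)/(4πk) = 0.2212/(4π·412) = 4.273×10^-5 K/W
  R_polyurethane foam = (1/0.268 − 1/0.588)/(4πk) = 2.031/(4π·0.0230) = 7.026 K/W
  R_fibreglass batt = (1/0.588 − 1/0.942)/(4πk) = 0.6391/(4π·0.0411) = 1.237 K/W
ΣR = 0.002107 + 4.273×10^-5 + 7.026 + 1.237 = 8.265 K/W
Q = ΔT/ΣR = (-170 °C − 23.8 °C)/8.265 = -23.45 W
From the inner boundary to the polyurethane foam/fibreglass batt interface, ΣR_partial = 7.028 K/W.
T_interface = T_in − Q·ΣR_partial = -170 °C − (-23.45)(7.028) = -5.2 °C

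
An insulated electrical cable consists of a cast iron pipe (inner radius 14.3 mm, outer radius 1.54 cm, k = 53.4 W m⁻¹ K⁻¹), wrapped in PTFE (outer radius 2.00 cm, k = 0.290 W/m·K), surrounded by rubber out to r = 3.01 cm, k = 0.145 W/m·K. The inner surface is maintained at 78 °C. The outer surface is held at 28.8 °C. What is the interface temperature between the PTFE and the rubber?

Resistance network (inner→outer):
  R'_cast iron = ln(0.0154/0.0143)/(2πk) = 0.07411/(2π·53.4) = 2.209×10^-4 m·K/W
  R'_PTFE = ln(0.0200/0.0154)/(2πk) = 0.2614/(2π·0.290) = 0.1434 m·K/W
  R'_rubber = ln(0.0301/0.0200)/(2πk) = 0.4088/(2π·0.145) = 0.4487 m·K/W
ΣR = 2.209×10^-4 + 0.1434 + 0.4487 = 0.5923 m·K/W
Q' = ΔT/ΣR = (78 °C − 28.8 °C)/0.5923 = 83.07 W/m
From the inner boundary to the PTFE/rubber interface, ΣR_partial = 0.1436 m·K/W.
T_interface = T_in − Q'·ΣR_partial = 78 °C − (83.07)(0.1436) = 66.1 °C

T = 66.1 °C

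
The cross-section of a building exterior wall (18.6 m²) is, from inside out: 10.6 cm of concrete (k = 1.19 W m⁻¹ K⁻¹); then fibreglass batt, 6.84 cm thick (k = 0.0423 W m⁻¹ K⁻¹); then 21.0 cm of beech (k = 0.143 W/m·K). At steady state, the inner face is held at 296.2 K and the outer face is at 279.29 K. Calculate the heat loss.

Q = 99.1 W

Treat each layer as a resistance in series:
  R_concrete = L/(kA) = 0.106/(1.19·18.6) = 0.004789 K/W
  R_fibreglass batt = L/(kA) = 0.0684/(0.0423·18.6) = 0.08694 K/W
  R_beech = L/(kA) = 0.210/(0.143·18.6) = 0.07895 K/W
ΣR = 0.004789 + 0.08694 + 0.07895 = 0.1707 K/W
Q = ΔT/ΣR = (296.2 K − 279.29 K)/0.1707 = 99.1 W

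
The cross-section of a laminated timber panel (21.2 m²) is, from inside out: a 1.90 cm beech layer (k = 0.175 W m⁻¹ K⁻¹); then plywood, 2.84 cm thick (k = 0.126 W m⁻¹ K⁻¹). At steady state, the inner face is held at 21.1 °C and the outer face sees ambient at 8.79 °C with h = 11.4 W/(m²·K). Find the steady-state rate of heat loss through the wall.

Resistance network (inner→outer):
  R_beech = L/(kA) = 0.0190/(0.175·21.2) = 0.005121 K/W
  R_plywood = L/(kA) = 0.0284/(0.126·21.2) = 0.01063 K/W
  R_conv,out = 1/(hA) = 1/(11.4·21.2) = 0.004138 K/W
ΣR = 0.005121 + 0.01063 + 0.004138 = 0.01989 K/W
Q = ΔT/ΣR = (21.1 °C − 8.79 °C)/0.01989 = 619 W

Q = 619 W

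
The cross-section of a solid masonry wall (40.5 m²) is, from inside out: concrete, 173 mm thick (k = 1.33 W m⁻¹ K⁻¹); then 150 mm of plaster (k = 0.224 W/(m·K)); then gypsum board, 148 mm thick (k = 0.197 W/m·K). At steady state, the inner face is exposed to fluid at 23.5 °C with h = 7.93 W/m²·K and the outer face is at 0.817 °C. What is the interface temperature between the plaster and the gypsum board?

T = 11.0 °C

Resistance network (inner→outer):
  R_conv,in = 1/(hA) = 1/(7.93·40.5) = 0.003114 K/W
  R_concrete = L/(kA) = 0.173/(1.33·40.5) = 0.003212 K/W
  R_plaster = L/(kA) = 0.150/(0.224·40.5) = 0.01653 K/W
  R_gypsum board = L/(kA) = 0.148/(0.197·40.5) = 0.01855 K/W
ΣR = 0.003114 + 0.003212 + 0.01653 + 0.01855 = 0.04141 K/W
Q = ΔT/ΣR = (23.5 °C − 0.817 °C)/0.04141 = 547.8 W
From the inner boundary to the plaster/gypsum board interface, ΣR_partial = 0.02286 K/W.
T_interface = T_in − Q·ΣR_partial = 23.5 °C − (547.8)(0.02286) = 11.0 °C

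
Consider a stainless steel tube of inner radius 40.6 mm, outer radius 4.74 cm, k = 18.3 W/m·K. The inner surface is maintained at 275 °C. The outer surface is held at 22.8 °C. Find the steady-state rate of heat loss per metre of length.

Q' = 187 kW/m

Q' = 2πk·ΔT/ln(r₂/r₁) = 2π × 18.3 × 252.2 / ln(0.0474/0.0406) = 1.87×10^5 W/m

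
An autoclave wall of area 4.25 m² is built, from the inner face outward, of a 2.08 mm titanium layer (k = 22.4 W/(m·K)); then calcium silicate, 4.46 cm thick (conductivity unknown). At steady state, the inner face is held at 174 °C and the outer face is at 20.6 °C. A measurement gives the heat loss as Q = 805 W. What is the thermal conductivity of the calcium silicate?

ΣR = ΔT/Q = |174 − 20.6|/805 = 0.1906 K/W
Known resistances:
  R_titanium = L/(kA) = 0.00208/(22.4·4.25) = 2.185×10^-5 K/W
R_calcium silicate = ΣR − ΣR_known = 0.1906 − 2.185×10^-5 = 0.1906 K/W
L/(kA) = 0.1906 ⇒ k = 0.0446/(0.1906·4.25) = 0.0551 W/m·K

k = 0.0551 W/m·K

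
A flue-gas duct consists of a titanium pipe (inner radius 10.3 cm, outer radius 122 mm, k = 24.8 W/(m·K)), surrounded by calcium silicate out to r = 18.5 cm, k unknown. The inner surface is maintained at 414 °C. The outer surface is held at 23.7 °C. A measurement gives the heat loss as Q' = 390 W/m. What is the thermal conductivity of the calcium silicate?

k = 0.0663 W/m·K

ΣR = ΔT/Q' = |414 − 23.7|/390 = 1.001 m·K/W
Known resistances:
  R'_titanium = ln(0.122/0.103)/(2πk) = 0.1693/(2π·24.8) = 0.001086 m·K/W
R_calcium silicate = ΣR − ΣR_known = 1.001 − 0.001086 = 0.9999 m·K/W
ln(r₂/r₁)/(2πk) = 0.9999 ⇒ k = 0.4163/(2π·0.9999) = 0.0663 W/m·K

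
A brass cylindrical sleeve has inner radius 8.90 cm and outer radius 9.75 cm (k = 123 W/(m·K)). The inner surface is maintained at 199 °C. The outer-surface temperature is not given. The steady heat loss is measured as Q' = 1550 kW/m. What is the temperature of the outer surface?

T_out = 16.1 °C

Sum the resistances:
  R'_brass = ln(0.0975/0.0890)/(2πk) = 0.09122/(2π·123) = 1.180×10^-4 m·K/W
ΣR = 1.180×10^-4 m·K/W
ΔT = Q'·ΣR = 1.55×10^6 × 1.180×10^-4 = 182.9 K
Heat flows outward, so T_out = T_in − ΔT = 199 − 182.9 = 16.1 °C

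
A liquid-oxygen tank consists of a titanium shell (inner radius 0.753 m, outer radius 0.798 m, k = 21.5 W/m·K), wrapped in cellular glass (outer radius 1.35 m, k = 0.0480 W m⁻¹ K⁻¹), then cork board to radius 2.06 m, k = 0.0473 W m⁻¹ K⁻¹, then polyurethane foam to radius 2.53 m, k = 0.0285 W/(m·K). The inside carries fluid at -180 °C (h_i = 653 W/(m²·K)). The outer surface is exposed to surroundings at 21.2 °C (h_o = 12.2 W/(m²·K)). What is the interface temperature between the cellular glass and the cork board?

T = -68.4 °C

Series thermal resistances, inner to outer:
  R_conv,in = 1/(4πr²h) = 1/(4π·0.753²·653) = 2.149×10^-4 K/W
  R_titanium = (1/0.753 − 1/0.798)/(4πk) = 0.07489/(4π·21.5) = 2.772×10^-4 K/W
  R_cellular glass = (1/0.798 − 1/1.35)/(4πk) = 0.5124/(4π·0.0480) = 0.8495 K/W
  R_cork board = (1/1.35 − 1/2.06)/(4πk) = 0.2553/(4π·0.0473) = 0.4295 K/W
  R_polyurethane foam = (1/2.06 − 1/2.53)/(4πk) = 0.09018/(4π·0.0285) = 0.2518 K/W
  R_conv,out = 1/(4πr²h) = 1/(4π·2.53²·12.2) = 0.001019 K/W
ΣR = 2.149×10^-4 + 2.772×10^-4 + 0.8495 + 0.4295 + 0.2518 + 0.001019 = 1.532 K/W
Q = ΔT/ΣR = (-180 °C − 21.2 °C)/1.532 = -131.3 W
From the inner boundary to the cellular glass/cork board interface, ΣR_partial = 0.8500 K/W.
T_interface = T_in − Q·ΣR_partial = -180 °C − (-131.3)(0.8500) = -68.4 °C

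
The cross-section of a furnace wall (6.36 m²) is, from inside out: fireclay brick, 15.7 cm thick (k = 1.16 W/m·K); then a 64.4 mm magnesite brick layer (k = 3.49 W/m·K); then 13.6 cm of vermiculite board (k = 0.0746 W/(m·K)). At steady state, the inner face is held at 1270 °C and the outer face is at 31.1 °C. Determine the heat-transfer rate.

Q = 3.99 kW

Series thermal resistances, inner to outer:
  R_fireclay brick = L/(kA) = 0.157/(1.16·6.36) = 0.02128 K/W
  R_magnesite brick = L/(kA) = 0.0644/(3.49·6.36) = 0.002901 K/W
  R_vermiculite board = L/(kA) = 0.136/(0.0746·6.36) = 0.2866 K/W
ΣR = 0.02128 + 0.002901 + 0.2866 = 0.3108 K/W
Q = ΔT/ΣR = (1270 °C − 31.1 °C)/0.3108 = 3990 W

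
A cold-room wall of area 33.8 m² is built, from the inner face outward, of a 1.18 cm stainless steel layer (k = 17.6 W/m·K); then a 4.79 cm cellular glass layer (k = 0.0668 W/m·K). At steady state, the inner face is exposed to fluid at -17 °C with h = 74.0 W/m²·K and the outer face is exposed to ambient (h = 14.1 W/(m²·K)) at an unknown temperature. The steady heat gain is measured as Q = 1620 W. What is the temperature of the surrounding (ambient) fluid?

T_out = 21.4 °C

Series resistances:
  R_conv,in = 1/(hA) = 1/(74.0·33.8) = 3.998×10^-4 K/W
  R_stainless steel = L/(kA) = 0.0118/(17.6·33.8) = 1.984×10^-5 K/W
  R_cellular glass = L/(kA) = 0.0479/(0.0668·33.8) = 0.02121 K/W
  R_conv,out = 1/(hA) = 1/(14.1·33.8) = 0.002098 K/W
ΣR = 0.02373 K/W
ΔT = Q·ΣR = 1620 × 0.02373 = 38.44 K
Heat flows inward, so T_out = T_in + ΔT = -17 + 38.44 = 21.4 °C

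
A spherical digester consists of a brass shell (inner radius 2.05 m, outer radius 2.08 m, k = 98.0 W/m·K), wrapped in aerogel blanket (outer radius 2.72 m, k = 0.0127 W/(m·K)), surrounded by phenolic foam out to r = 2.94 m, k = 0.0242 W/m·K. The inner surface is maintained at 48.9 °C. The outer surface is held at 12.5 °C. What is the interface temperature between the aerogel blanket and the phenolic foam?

T = 16.6 °C

Resistance network (inner→outer):
  R_brass = (1/2.05 − 1/2.08)/(4πk) = 0.007036/(4π·98.0) = 5.713×10^-6 K/W
  R_aerogel blanket = (1/2.08 − 1/2.72)/(4πk) = 0.1131/(4π·0.0127) = 0.7088 K/W
  R_phenolic foam = (1/2.72 − 1/2.94)/(4πk) = 0.02751/(4π·0.0242) = 0.09047 K/W
ΣR = 5.713×10^-6 + 0.7088 + 0.09047 = 0.7993 K/W
Q = ΔT/ΣR = (48.9 °C − 12.5 °C)/0.7993 = 45.54 W
From the inner boundary to the aerogel blanket/phenolic foam interface, ΣR_partial = 0.7088 K/W.
T_interface = T_in − Q·ΣR_partial = 48.9 °C − (45.54)(0.7088) = 16.6 °C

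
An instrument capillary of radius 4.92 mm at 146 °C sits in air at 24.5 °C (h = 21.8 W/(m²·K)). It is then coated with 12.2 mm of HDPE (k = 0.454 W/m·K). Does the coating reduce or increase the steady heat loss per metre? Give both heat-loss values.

Critical radius for a cylinder: r_cr = k/h = 0.0208 m = 2.08 cm.
Outer radius after coating: r₂ = 0.00492 + 0.0122 = 0.01712 m.
Since r₁ < r_cr and r₂ ≤ r_cr, the coating moves toward the maximum at r_cr — heat loss rises.
Bare: R = 1/(2πr₁h) = 1.484 m·K/W; Q = 121.5/1.484 = 81.9 W/m.
Coated: R = R_cond + R_conv = 0.8636 m·K/W; Q = 121.5/0.8636 = 141 W/m.

increases: 81.9 → 141 W/m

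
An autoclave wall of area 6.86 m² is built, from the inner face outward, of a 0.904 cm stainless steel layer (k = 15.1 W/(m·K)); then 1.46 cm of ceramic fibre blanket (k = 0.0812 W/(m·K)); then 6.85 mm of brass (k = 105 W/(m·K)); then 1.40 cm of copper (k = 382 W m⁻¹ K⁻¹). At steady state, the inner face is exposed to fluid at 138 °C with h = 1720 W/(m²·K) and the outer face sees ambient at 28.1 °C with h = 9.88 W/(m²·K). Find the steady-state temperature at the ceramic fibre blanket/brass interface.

Treat each layer as a resistance in series:
  R_conv,in = 1/(hA) = 1/(1720·6.86) = 8.475×10^-5 K/W
  R_stainless steel = L/(kA) = 0.00904/(15.1·6.86) = 8.727×10^-5 K/W
  R_ceramic fibre blanket = L/(kA) = 0.0146/(0.0812·6.86) = 0.02621 K/W
  R_brass = L/(kA) = 0.00685/(105·6.86) = 9.510×10^-6 K/W
  R_copper = L/(kA) = 0.0140/(382·6.86) = 5.342×10^-6 K/W
  R_conv,out = 1/(hA) = 1/(9.88·6.86) = 0.01475 K/W
ΣR = 8.475×10^-5 + 8.727×10^-5 + 0.02621 + 9.510×10^-6 + 5.342×10^-6 + 0.01475 = 0.04115 K/W
Q = ΔT/ΣR = (138 °C − 28.1 °C)/0.04115 = 2671 W
From the inner boundary to the ceramic fibre blanket/brass interface, ΣR_partial = 0.02638 K/W.
T_interface = T_in − Q·ΣR_partial = 138 °C − (2671)(0.02638) = 67.5 °C

T = 67.5 °C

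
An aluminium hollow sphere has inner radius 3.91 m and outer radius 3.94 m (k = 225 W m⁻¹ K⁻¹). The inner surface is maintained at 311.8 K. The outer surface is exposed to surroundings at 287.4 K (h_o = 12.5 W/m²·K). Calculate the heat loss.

Q = 59.4 kW

Treat each layer as a resistance in series:
  R_aluminium = (1/3.91 − 1/3.94)/(4πk) = 0.001947/(4π·225) = 6.887×10^-7 K/W
  R_conv,out = 1/(4πr²h) = 1/(4π·3.94²·12.5) = 4.101×10^-4 K/W
ΣR = 6.887×10^-7 + 4.101×10^-4 = 4.108×10^-4 K/W
Q = ΔT/ΣR = (311.8 K − 287.4 K)/4.108×10^-4 = 59400 W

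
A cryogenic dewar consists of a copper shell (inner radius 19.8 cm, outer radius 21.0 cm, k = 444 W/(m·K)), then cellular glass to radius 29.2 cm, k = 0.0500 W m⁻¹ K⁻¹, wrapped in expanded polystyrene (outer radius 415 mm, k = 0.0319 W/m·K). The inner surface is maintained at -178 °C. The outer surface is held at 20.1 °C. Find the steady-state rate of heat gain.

Q = 42.5 W

Treat each layer as a resistance in series:
  R_copper = (1/0.198 − 1/0.210)/(4πk) = 0.2886/(4π·444) = 5.173×10^-5 K/W
  R_cellular glass = (1/0.210 − 1/0.292)/(4πk) = 1.337/(4π·0.0500) = 2.128 K/W
  R_expanded polystyrene = (1/0.292 − 1/0.415)/(4πk) = 1.015/(4π·0.0319) = 2.532 K/W
ΣR = 5.173×10^-5 + 2.128 + 2.532 = 4.660 K/W
Q = ΔT/ΣR = (-178 °C − 20.1 °C)/4.660 = -42.5 W
(Negative Q ⇒ heat flows inward; heat gain = 42.5 W.)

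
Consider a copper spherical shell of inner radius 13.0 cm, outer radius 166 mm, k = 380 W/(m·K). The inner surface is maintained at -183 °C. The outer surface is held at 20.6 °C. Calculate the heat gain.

Q = 5.83×10^5 W

Q = 4πk·ΔT/(1/r₁ − 1/r₂) = 4π × 380 × 203.6 / (1/0.130 − 1/0.166) = 5.83×10^5 W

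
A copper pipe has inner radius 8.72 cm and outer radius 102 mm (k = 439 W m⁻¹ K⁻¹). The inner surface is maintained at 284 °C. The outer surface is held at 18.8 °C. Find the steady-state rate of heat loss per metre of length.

Q' = 2πk·ΔT/ln(r₂/r₁) = 2π × 439 × 265.2 / ln(0.102/0.0872) = 4.67×10^6 W/m

Q' = 4670 kW/m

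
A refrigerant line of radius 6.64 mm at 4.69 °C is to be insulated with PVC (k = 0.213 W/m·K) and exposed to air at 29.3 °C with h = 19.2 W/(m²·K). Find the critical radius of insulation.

r_cr = 1.11 cm

For a cylinder, r_cr = k_ins/h = 0.213/19.2 = 0.0111 m = 1.11 cm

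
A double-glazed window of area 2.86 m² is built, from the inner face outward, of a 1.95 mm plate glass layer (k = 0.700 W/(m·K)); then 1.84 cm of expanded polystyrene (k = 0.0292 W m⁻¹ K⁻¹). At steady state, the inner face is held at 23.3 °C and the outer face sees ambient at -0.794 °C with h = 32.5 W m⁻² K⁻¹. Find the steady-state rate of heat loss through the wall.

Resistance network (inner→outer):
  R_plate glass = L/(kA) = 0.00195/(0.700·2.86) = 9.740×10^-4 K/W
  R_expanded polystyrene = L/(kA) = 0.0184/(0.0292·2.86) = 0.2203 K/W
  R_conv,out = 1/(hA) = 1/(32.5·2.86) = 0.01076 K/W
ΣR = 9.740×10^-4 + 0.2203 + 0.01076 = 0.2320 K/W
Q = ΔT/ΣR = (23.3 °C − -0.794 °C)/0.2320 = 104 W

Q = 104 W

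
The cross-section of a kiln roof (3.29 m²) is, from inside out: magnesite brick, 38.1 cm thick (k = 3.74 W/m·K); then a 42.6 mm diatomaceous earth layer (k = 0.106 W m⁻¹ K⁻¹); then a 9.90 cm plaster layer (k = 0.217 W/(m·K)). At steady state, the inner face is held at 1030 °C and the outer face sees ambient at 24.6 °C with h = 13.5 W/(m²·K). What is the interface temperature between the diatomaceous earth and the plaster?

T = 540 °C

Treat each layer as a resistance in series:
  R_magnesite brick = L/(kA) = 0.381/(3.74·3.29) = 0.03096 K/W
  R_diatomaceous earth = L/(kA) = 0.0426/(0.106·3.29) = 0.1222 K/W
  R_plaster = L/(kA) = 0.0990/(0.217·3.29) = 0.1387 K/W
  R_conv,out = 1/(hA) = 1/(13.5·3.29) = 0.02251 K/W
ΣR = 0.03096 + 0.1222 + 0.1387 + 0.02251 = 0.3144 K/W
Q = ΔT/ΣR = (1030 °C − 24.6 °C)/0.3144 = 3198 W
From the inner boundary to the diatomaceous earth/plaster interface, ΣR_partial = 0.1532 K/W.
T_interface = T_in − Q·ΣR_partial = 1030 °C − (3198)(0.1532) = 540 °C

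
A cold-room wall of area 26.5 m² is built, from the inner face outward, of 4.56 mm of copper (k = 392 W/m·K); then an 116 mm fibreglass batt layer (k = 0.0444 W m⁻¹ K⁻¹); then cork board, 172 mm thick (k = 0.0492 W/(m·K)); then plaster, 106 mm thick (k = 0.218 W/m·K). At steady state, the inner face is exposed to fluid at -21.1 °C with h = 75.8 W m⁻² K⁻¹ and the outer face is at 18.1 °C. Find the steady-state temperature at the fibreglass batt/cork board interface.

Series thermal resistances, inner to outer:
  R_conv,in = 1/(hA) = 1/(75.8·26.5) = 4.978×10^-4 K/W
  R_copper = L/(kA) = 0.00456/(392·26.5) = 4.390×10^-7 K/W
  R_fibreglass batt = L/(kA) = 0.116/(0.0444·26.5) = 0.09859 K/W
  R_cork board = L/(kA) = 0.172/(0.0492·26.5) = 0.1319 K/W
  R_plaster = L/(kA) = 0.106/(0.218·26.5) = 0.01835 K/W
ΣR = 4.978×10^-4 + 4.390×10^-7 + 0.09859 + 0.1319 + 0.01835 = 0.2493 K/W
Q = ΔT/ΣR = (-21.1 °C − 18.1 °C)/0.2493 = -157.2 W
From the inner boundary to the fibreglass batt/cork board interface, ΣR_partial = 0.09909 K/W.
T_interface = T_in − Q·ΣR_partial = -21.1 °C − (-157.2)(0.09909) = -5.52 °C

T = -5.52 °C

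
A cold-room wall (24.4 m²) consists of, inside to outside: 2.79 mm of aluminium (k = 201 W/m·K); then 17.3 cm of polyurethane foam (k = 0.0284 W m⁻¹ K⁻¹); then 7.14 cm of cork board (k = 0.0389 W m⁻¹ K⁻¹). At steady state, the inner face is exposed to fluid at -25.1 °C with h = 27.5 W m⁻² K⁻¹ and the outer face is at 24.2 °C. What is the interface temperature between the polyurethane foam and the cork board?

T = 12.8 °C

Resistance network (inner→outer):
  R_conv,in = 1/(hA) = 1/(27.5·24.4) = 0.001490 K/W
  R_aluminium = L/(kA) = 0.00279/(201·24.4) = 5.689×10^-7 K/W
  R_polyurethane foam = L/(kA) = 0.173/(0.0284·24.4) = 0.2497 K/W
  R_cork board = L/(kA) = 0.0714/(0.0389·24.4) = 0.07522 K/W
ΣR = 0.001490 + 5.689×10^-7 + 0.2497 + 0.07522 = 0.3264 K/W
Q = ΔT/ΣR = (-25.1 °C − 24.2 °C)/0.3264 = -151.0 W
From the inner boundary to the polyurethane foam/cork board interface, ΣR_partial = 0.2512 K/W.
T_interface = T_in − Q·ΣR_partial = -25.1 °C − (-151.0)(0.2512) = 12.8 °C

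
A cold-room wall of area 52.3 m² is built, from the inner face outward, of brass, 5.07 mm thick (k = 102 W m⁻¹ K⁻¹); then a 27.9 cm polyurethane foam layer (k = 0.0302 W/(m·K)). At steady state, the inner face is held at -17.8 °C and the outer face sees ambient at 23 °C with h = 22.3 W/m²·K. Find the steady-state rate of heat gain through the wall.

Resistance network (inner→outer):
  R_brass = L/(kA) = 0.00507/(102·52.3) = 9.504×10^-7 K/W
  R_polyurethane foam = L/(kA) = 0.279/(0.0302·52.3) = 0.1766 K/W
  R_conv,out = 1/(hA) = 1/(22.3·52.3) = 8.574×10^-4 K/W
ΣR = 9.504×10^-7 + 0.1766 + 8.574×10^-4 = 0.1775 K/W
Q = ΔT/ΣR = (-17.8 °C − 23 °C)/0.1775 = -230 W
(Negative Q ⇒ heat flows inward; heat gain = 230 W.)

Q = 230 W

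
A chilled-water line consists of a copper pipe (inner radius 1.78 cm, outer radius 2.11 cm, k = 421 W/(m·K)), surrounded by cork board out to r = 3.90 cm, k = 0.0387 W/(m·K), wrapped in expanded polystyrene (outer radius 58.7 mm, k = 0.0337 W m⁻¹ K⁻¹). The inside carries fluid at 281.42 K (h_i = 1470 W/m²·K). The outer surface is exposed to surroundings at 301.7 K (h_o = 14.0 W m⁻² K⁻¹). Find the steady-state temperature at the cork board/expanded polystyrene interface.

Resistance network (inner→outer):
  R'_conv,in = 1/(2πr h) = 1/(2π·0.0178·1470) = 0.006083 m·K/W
  R'_copper = ln(0.0211/0.0178)/(2πk) = 0.1701/(2π·421) = 6.430×10^-5 m·K/W
  R'_cork board = ln(0.0390/0.0211)/(2πk) = 0.6143/(2π·0.0387) = 2.526 m·K/W
  R'_expanded polystyrene = ln(0.0587/0.0390)/(2πk) = 0.4089/(2π·0.0337) = 1.931 m·K/W
  R'_conv,out = 1/(2πr h) = 1/(2π·0.0587·14.0) = 0.1937 m·K/W
ΣR = 0.006083 + 6.430×10^-5 + 2.526 + 1.931 + 0.1937 = 4.657 m·K/W
Q' = ΔT/ΣR = (281.42 K − 301.7 K)/4.657 = -4.355 W/m
From the inner boundary to the cork board/expanded polystyrene interface, ΣR_partial = 2.532 m·K/W.
T_interface = T_in − Q'·ΣR_partial = 281.42 K − (-4.355)(2.532) = 292.4 K

T = 292.4 K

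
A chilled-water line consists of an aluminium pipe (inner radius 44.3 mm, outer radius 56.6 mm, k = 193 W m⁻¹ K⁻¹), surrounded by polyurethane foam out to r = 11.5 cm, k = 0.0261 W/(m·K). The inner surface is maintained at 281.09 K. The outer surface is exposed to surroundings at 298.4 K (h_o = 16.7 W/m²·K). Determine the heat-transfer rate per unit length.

Q' = 3.93 W/m

Series thermal resistances, inner to outer:
  R'_aluminium = ln(0.0566/0.0443)/(2πk) = 0.2450/(2π·193) = 2.021×10^-4 m·K/W
  R'_polyurethane foam = ln(0.115/0.0566)/(2πk) = 0.7089/(2π·0.0261) = 4.323 m·K/W
  R'_conv,out = 1/(2πr h) = 1/(2π·0.115·16.7) = 0.08287 m·K/W
ΣR = 2.021×10^-4 + 4.323 + 0.08287 = 4.406 m·K/W
Q' = ΔT/ΣR = (281.09 K − 298.4 K)/4.406 = -3.93 W/m
(Negative Q' ⇒ heat flows inward; heat gain = 3.93 W/m.)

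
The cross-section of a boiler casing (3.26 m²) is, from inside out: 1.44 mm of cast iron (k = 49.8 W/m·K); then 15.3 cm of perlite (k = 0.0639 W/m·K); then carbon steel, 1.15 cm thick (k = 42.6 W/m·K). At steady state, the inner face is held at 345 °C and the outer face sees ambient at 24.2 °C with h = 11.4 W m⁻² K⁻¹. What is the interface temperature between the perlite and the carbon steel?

T = 35.6 °C

Treat each layer as a resistance in series:
  R_cast iron = L/(kA) = 0.00144/(49.8·3.26) = 8.870×10^-6 K/W
  R_perlite = L/(kA) = 0.153/(0.0639·3.26) = 0.7345 K/W
  R_carbon steel = L/(kA) = 0.0115/(42.6·3.26) = 8.281×10^-5 K/W
  R_conv,out = 1/(hA) = 1/(11.4·3.26) = 0.02691 K/W
ΣR = 8.870×10^-6 + 0.7345 + 8.281×10^-5 + 0.02691 = 0.7615 K/W
Q = ΔT/ΣR = (345 °C − 24.2 °C)/0.7615 = 421.3 W
From the inner boundary to the perlite/carbon steel interface, ΣR_partial = 0.7345 K/W.
T_interface = T_in − Q·ΣR_partial = 345 °C − (421.3)(0.7345) = 35.6 °C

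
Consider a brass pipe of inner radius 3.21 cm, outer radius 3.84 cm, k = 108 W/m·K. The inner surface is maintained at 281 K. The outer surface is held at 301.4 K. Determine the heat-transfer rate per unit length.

Q' = 77.2 kW/m

Q' = 2πk·ΔT/ln(r₂/r₁) = 2π × 108 × 20.4 / ln(0.0384/0.0321) = 77200 W/m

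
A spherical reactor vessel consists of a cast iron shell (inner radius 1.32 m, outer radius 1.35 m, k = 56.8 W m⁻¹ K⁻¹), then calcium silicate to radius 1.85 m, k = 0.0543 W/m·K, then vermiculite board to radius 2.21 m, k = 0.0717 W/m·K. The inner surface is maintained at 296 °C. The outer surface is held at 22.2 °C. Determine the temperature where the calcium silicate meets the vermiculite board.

T = 90.6 °C

Series thermal resistances, inner to outer:
  R_cast iron = (1/1.32 − 1/1.35)/(4πk) = 0.01684/(4π·56.8) = 2.359×10^-5 K/W
  R_calcium silicate = (1/1.35 − 1/1.85)/(4πk) = 0.2002/(4π·0.0543) = 0.2934 K/W
  R_vermiculite board = (1/1.85 − 1/2.21)/(4πk) = 0.08805/(4π·0.0717) = 0.09773 K/W
ΣR = 2.359×10^-5 + 0.2934 + 0.09773 = 0.3912 K/W
Q = ΔT/ΣR = (296 °C − 22.2 °C)/0.3912 = 699.9 W
From the inner boundary to the calcium silicate/vermiculite board interface, ΣR_partial = 0.2934 K/W.
T_interface = T_in − Q·ΣR_partial = 296 °C − (699.9)(0.2934) = 90.6 °C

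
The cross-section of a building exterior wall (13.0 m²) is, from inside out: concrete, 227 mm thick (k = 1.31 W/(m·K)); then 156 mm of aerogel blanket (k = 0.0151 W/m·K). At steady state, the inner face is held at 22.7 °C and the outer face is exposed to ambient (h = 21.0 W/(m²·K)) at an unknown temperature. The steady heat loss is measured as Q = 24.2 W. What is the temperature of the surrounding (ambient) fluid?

Sum the resistances:
  R_concrete = L/(kA) = 0.227/(1.31·13.0) = 0.01333 K/W
  R_aerogel blanket = L/(kA) = 0.156/(0.0151·13.0) = 0.7947 K/W
  R_conv,out = 1/(hA) = 1/(21.0·13.0) = 0.003663 K/W
ΣR = 0.8117 K/W
ΔT = Q·ΣR = 24.2 × 0.8117 = 19.64 K
Heat flows outward, so T_out = T_in − ΔT = 22.7 − 19.64 = 3.06 °C

T_out = 3.06 °C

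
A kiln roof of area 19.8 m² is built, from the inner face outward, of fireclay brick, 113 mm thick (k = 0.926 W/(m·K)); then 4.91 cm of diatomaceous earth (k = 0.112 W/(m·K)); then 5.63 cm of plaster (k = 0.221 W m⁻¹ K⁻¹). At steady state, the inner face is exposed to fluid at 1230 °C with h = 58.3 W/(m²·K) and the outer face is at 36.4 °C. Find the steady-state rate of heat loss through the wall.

Resistance network (inner→outer):
  R_conv,in = 1/(hA) = 1/(58.3·19.8) = 8.663×10^-4 K/W
  R_fireclay brick = L/(kA) = 0.113/(0.926·19.8) = 0.006163 K/W
  R_diatomaceous earth = L/(kA) = 0.0491/(0.112·19.8) = 0.02214 K/W
  R_plaster = L/(kA) = 0.0563/(0.221·19.8) = 0.01287 K/W
ΣR = 8.663×10^-4 + 0.006163 + 0.02214 + 0.01287 = 0.04204 K/W
Q = ΔT/ΣR = (1230 °C − 36.4 °C)/0.04204 = 28400 W

Q = 28.4 kW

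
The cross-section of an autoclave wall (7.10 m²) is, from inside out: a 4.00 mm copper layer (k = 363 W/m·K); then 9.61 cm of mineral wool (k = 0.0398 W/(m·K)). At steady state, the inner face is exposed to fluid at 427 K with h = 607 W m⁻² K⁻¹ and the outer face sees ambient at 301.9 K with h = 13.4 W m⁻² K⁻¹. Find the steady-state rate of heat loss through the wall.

Q = 357 W

Series thermal resistances, inner to outer:
  R_conv,in = 1/(hA) = 1/(607·7.10) = 2.320×10^-4 K/W
  R_copper = L/(kA) = 0.00400/(363·7.10) = 1.552×10^-6 K/W
  R_mineral wool = L/(kA) = 0.0961/(0.0398·7.10) = 0.3401 K/W
  R_conv,out = 1/(hA) = 1/(13.4·7.10) = 0.01051 K/W
ΣR = 2.320×10^-4 + 1.552×10^-6 + 0.3401 + 0.01051 = 0.3508 K/W
Q = ΔT/ΣR = (427 K − 301.9 K)/0.3508 = 357 W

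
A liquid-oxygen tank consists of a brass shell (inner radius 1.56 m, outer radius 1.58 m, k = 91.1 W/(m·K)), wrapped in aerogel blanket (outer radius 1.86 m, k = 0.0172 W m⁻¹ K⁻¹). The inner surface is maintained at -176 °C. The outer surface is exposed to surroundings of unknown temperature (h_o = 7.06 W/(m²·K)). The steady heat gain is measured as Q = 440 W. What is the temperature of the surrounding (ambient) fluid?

T_out = 19.4 °C

Series resistances:
  R_brass = (1/1.56 − 1/1.58)/(4πk) = 0.008114/(4π·91.1) = 7.088×10^-6 K/W
  R_aerogel blanket = (1/1.58 − 1/1.86)/(4πk) = 0.09528/(4π·0.0172) = 0.4408 K/W
  R_conv,out = 1/(4πr²h) = 1/(4π·1.86²·7.06) = 0.003258 K/W
ΣR = 0.4441 K/W
ΔT = Q·ΣR = 440 × 0.4441 = 195.4 K
Heat flows inward, so T_out = T_in + ΔT = -176 + 195.4 = 19.4 °C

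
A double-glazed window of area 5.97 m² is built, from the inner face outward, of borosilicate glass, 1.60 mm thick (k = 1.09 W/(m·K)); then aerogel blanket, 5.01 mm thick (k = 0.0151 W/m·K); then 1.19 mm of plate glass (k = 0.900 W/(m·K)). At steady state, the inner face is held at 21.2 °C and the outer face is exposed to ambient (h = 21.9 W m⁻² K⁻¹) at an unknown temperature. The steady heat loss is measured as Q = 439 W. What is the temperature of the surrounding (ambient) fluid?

T_out = -6.76 °C

Sum the resistances:
  R_borosilicate glass = L/(kA) = 0.00160/(1.09·5.97) = 2.459×10^-4 K/W
  R_aerogel blanket = L/(kA) = 0.00501/(0.0151·5.97) = 0.05558 K/W
  R_plate glass = L/(kA) = 0.00119/(0.900·5.97) = 2.215×10^-4 K/W
  R_conv,out = 1/(hA) = 1/(21.9·5.97) = 0.007649 K/W
ΣR = 0.06369 K/W
ΔT = Q·ΣR = 439 × 0.06369 = 27.96 K
Heat flows outward, so T_out = T_in − ΔT = 21.2 − 27.96 = -6.76 °C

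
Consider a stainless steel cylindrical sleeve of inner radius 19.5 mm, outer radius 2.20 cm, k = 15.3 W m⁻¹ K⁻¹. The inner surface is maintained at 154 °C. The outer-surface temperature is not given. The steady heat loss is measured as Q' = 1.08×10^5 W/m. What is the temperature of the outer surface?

Series resistances:
  R'_stainless steel = ln(0.0220/0.0195)/(2πk) = 0.1206/(2π·15.3) = 0.001255 m·K/W
ΣR = 0.001255 m·K/W
ΔT = Q'·ΣR = 1.08×10^5 × 0.001255 = 135.5 K
Heat flows outward, so T_out = T_in − ΔT = 154 − 135.5 = 18.5 °C

T_out = 18.5 °C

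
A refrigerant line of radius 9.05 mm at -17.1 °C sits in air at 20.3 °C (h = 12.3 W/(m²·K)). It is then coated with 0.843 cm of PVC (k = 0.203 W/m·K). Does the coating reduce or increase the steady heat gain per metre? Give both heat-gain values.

Critical radius for a cylinder: r_cr = k/h = 0.0165 m = 1.65 cm.
Outer radius after coating: r₂ = 0.00905 + 0.00843 = 0.01748 m.
r₁ < r_cr < r₂: heat gain rises to a maximum at r_cr then falls. Whether the coating helps depends on whether Q(r₂) has dropped back below Q(r₁).
Bare: R = 1/(2πr₁h) = 1.430 m·K/W; Q = 37.4/1.430 = 26.2 W/m.
Coated: R = R_cond + R_conv = 1.256 m·K/W; Q = 37.4/1.256 = 29.8 W/m.

increases: 26.2 → 29.8 W/m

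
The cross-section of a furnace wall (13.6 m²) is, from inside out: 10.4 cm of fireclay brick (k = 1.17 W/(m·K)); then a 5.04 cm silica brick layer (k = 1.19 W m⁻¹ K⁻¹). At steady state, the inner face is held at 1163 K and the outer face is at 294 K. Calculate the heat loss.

Series thermal resistances, inner to outer:
  R_fireclay brick = L/(kA) = 0.104/(1.17·13.6) = 0.006536 K/W
  R_silica brick = L/(kA) = 0.0504/(1.19·13.6) = 0.003114 K/W
ΣR = 0.006536 + 0.003114 = 0.009650 K/W
Q = ΔT/ΣR = (1163 K − 294 K)/0.009650 = 90100 W

Q = 90.1 kW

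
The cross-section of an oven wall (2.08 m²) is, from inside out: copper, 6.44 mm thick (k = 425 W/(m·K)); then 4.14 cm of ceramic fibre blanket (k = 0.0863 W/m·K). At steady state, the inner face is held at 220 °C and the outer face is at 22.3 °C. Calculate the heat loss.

Series thermal resistances, inner to outer:
  R_copper = L/(kA) = 0.00644/(425·2.08) = 7.285×10^-6 K/W
  R_ceramic fibre blanket = L/(kA) = 0.0414/(0.0863·2.08) = 0.2306 K/W
ΣR = 7.285×10^-6 + 0.2306 = 0.2306 K/W
Q = ΔT/ΣR = (220 °C − 22.3 °C)/0.2306 = 857 W

Q = 857 W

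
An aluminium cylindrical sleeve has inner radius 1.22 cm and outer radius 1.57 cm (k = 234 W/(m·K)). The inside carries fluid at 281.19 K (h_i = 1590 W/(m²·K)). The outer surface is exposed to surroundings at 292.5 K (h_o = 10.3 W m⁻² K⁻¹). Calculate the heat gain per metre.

Q' = 11.4 W/m

Resistance network (inner→outer):
  R'_conv,in = 1/(2πr h) = 1/(2π·0.0122·1590) = 0.008205 m·K/W
  R'_aluminium = ln(0.0157/0.0122)/(2πk) = 0.2522/(2π·234) = 1.716×10^-4 m·K/W
  R'_conv,out = 1/(2πr h) = 1/(2π·0.0157·10.3) = 0.9842 m·K/W
ΣR = 0.008205 + 1.716×10^-4 + 0.9842 = 0.9926 m·K/W
Q' = ΔT/ΣR = (281.19 K − 292.5 K)/0.9926 = -11.4 W/m
(Negative Q' ⇒ heat flows inward; heat gain = 11.4 W/m.)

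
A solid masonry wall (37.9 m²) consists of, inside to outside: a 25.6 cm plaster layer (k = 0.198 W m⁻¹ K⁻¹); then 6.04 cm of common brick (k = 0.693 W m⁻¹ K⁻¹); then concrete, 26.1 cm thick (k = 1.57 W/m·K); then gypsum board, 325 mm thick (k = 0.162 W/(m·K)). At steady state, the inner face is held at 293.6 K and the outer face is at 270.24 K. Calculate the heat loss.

Series thermal resistances, inner to outer:
  R_plaster = L/(kA) = 0.256/(0.198·37.9) = 0.03411 K/W
  R_common brick = L/(kA) = 0.0604/(0.693·37.9) = 0.002300 K/W
  R_concrete = L/(kA) = 0.261/(1.57·37.9) = 0.004386 K/W
  R_gypsum board = L/(kA) = 0.325/(0.162·37.9) = 0.05293 K/W
ΣR = 0.03411 + 0.002300 + 0.004386 + 0.05293 = 0.09373 K/W
Q = ΔT/ΣR = (293.6 K − 270.24 K)/0.09373 = 249 W

Q = 249 W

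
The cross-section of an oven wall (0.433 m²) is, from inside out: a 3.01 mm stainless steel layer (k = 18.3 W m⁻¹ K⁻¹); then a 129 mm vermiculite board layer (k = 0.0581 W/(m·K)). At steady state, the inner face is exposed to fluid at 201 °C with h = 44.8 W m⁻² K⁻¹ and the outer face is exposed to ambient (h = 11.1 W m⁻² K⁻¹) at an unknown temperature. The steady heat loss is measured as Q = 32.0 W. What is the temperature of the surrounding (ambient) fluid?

Sum the resistances:
  R_conv,in = 1/(hA) = 1/(44.8·0.433) = 0.05155 K/W
  R_stainless steel = L/(kA) = 0.00301/(18.3·0.433) = 3.799×10^-4 K/W
  R_vermiculite board = L/(kA) = 0.129/(0.0581·0.433) = 5.128 K/W
  R_conv,out = 1/(hA) = 1/(11.1·0.433) = 0.2081 K/W
ΣR = 5.388 K/W
ΔT = Q·ΣR = 32.0 × 5.388 = 172.4 K
Heat flows outward, so T_out = T_in − ΔT = 201 − 172.4 = 28.6 °C

T_out = 28.6 °C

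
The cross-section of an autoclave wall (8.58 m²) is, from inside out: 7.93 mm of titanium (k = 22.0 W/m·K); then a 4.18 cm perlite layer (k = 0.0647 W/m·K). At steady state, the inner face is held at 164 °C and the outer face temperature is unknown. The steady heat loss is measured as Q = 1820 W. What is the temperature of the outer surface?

Series resistances:
  R_titanium = L/(kA) = 0.00793/(22.0·8.58) = 4.201×10^-5 K/W
  R_perlite = L/(kA) = 0.0418/(0.0647·8.58) = 0.07530 K/W
ΣR = 0.07534 K/W
ΔT = Q·ΣR = 1820 × 0.07534 = 137.1 K
Heat flows outward, so T_out = T_in − ΔT = 164 − 137.1 = 26.9 °C

T_out = 26.9 °C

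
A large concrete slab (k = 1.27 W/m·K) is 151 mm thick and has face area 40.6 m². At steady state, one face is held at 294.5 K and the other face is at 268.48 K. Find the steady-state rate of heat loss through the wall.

Q = kA·ΔT/L = 1.27 × 40.6 × |294.5 K − 268.48 K| / 0.151 = 8890 W

Q = 8.89 kW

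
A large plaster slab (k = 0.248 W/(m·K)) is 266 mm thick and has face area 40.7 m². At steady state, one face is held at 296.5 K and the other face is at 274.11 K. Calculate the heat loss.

Q = kA·ΔT/L = 0.248 × 40.7 × |296.5 K − 274.11 K| / 0.266 = 850 W

Q = 850 W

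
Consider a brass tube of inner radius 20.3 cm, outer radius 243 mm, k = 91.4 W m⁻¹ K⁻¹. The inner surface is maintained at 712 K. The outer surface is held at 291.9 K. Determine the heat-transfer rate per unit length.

Q' = 1340 kW/m

Q' = 2πk·ΔT/ln(r₂/r₁) = 2π × 91.4 × 420.1 / ln(0.243/0.203) = 1.34×10^6 W/m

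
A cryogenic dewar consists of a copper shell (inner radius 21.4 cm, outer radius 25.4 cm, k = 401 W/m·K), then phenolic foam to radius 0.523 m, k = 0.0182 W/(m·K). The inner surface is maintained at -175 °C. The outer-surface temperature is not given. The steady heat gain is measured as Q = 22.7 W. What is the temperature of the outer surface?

T_out = 26.0 °C

Series resistances:
  R_copper = (1/0.214 − 1/0.254)/(4πk) = 0.7359/(4π·401) = 1.460×10^-4 K/W
  R_phenolic foam = (1/0.254 − 1/0.523)/(4πk) = 2.025/(4π·0.0182) = 8.854 K/W
ΣR = 8.854 K/W
ΔT = Q·ΣR = 22.7 × 8.854 = 201.0 K
Heat flows inward, so T_out = T_in + ΔT = -175 + 201.0 = 26.0 °C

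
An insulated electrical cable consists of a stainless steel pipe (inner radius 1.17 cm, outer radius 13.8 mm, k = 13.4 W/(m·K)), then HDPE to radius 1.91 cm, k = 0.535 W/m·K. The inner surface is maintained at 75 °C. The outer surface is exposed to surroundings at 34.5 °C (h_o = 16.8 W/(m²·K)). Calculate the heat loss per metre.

Resistance network (inner→outer):
  R'_stainless steel = ln(0.0138/0.0117)/(2πk) = 0.1651/(2π·13.4) = 0.001961 m·K/W
  R'_HDPE = ln(0.0191/0.0138)/(2πk) = 0.3250/(2π·0.535) = 0.09669 m·K/W
  R'_conv,out = 1/(2πr h) = 1/(2π·0.0191·16.8) = 0.4960 m·K/W
ΣR = 0.001961 + 0.09669 + 0.4960 = 0.5947 m·K/W
Q' = ΔT/ΣR = (75 °C − 34.5 °C)/0.5947 = 68.1 W/m

Q' = 68.1 W/m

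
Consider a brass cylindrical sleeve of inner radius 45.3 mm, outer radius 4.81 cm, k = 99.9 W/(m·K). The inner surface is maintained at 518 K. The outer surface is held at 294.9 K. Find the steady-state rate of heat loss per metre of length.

Q' = 2πk·ΔT/ln(r₂/r₁) = 2π × 99.9 × 223.1 / ln(0.0481/0.0453) = 2.33×10^6 W/m

Q' = 2330 kW/m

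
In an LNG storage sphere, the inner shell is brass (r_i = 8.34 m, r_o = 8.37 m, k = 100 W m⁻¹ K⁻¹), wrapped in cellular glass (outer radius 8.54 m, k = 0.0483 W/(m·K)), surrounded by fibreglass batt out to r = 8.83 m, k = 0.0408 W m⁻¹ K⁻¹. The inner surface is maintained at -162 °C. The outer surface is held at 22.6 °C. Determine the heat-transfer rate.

Resistance network (inner→outer):
  R_brass = (1/8.34 − 1/8.37)/(4πk) = 4.298×10^-4/(4π·100) = 3.420×10^-7 K/W
  R_cellular glass = (1/8.37 − 1/8.54)/(4πk) = 0.002378/(4π·0.0483) = 0.003918 K/W
  R_fibreglass batt = (1/8.54 − 1/8.83)/(4πk) = 0.003846/(4π·0.0408) = 0.007501 K/W
ΣR = 3.420×10^-7 + 0.003918 + 0.007501 = 0.01142 K/W
Q = ΔT/ΣR = (-162 °C − 22.6 °C)/0.01142 = -16200 W
(Negative Q ⇒ heat flows inward; heat gain = 16200 W.)

Q = 16.2 kW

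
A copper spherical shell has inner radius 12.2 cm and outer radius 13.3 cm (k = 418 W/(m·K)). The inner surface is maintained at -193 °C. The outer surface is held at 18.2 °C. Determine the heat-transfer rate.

Q = 1.64×10^6 W

Q = 4πk·ΔT/(1/r₁ − 1/r₂) = 4π × 418 × 211.2 / (1/0.122 − 1/0.133) = 1.64×10^6 W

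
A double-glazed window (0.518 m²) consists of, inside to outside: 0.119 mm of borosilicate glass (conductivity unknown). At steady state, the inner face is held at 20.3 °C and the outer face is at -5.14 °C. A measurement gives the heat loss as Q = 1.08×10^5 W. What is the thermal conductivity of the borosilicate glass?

k = 0.975 W/m·K

ΣR = ΔT/Q = |20.3 − -5.14|/1.08×10^5 = 2.356×10^-4 K/W
L/(kA) = 2.356×10^-4 ⇒ k = 1.19×10^-4/(2.356×10^-4·0.518) = 0.975 W/m·K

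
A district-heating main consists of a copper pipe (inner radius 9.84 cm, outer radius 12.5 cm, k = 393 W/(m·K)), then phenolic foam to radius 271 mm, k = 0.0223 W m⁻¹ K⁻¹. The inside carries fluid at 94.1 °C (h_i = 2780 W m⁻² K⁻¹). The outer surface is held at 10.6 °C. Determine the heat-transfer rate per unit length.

Resistance network (inner→outer):
  R'_conv,in = 1/(2πr h) = 1/(2π·0.0984·2780) = 5.818×10^-4 m·K/W
  R'_copper = ln(0.125/0.0984)/(2πk) = 0.2393/(2π·393) = 9.690×10^-5 m·K/W
  R'_phenolic foam = ln(0.271/0.125)/(2πk) = 0.7738/(2π·0.0223) = 5.523 m·K/W
ΣR = 5.818×10^-4 + 9.690×10^-5 + 5.523 = 5.524 m·K/W
Q' = ΔT/ΣR = (94.1 °C − 10.6 °C)/5.524 = 15.1 W/m

Q' = 15.1 W/m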